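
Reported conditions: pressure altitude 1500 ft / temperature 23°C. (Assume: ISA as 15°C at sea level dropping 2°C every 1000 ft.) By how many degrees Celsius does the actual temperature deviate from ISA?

ISA+11°C

ISA temperature at 1500 ft = 15 − 2 × (1500/1000) = 12°C.
Deviation = OAT − ISA = 23 − 12 = +11°C.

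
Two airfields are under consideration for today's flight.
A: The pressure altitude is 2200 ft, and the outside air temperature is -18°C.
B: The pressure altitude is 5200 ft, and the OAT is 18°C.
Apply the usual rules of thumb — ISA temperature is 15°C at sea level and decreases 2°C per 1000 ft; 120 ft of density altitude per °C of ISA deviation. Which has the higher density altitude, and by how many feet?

B by 8040 ft

A: ISA temp = 10.6°C, deviation -28.6°C, DA = 2200 + 120 × (-28.6) = -1232 ft.
B: ISA temp = 4.6°C, deviation +13.4°C, DA = 5200 + 120 × 13.4 = 6808 ft.
B is higher by 6808 − (-1232) = 8040 ft.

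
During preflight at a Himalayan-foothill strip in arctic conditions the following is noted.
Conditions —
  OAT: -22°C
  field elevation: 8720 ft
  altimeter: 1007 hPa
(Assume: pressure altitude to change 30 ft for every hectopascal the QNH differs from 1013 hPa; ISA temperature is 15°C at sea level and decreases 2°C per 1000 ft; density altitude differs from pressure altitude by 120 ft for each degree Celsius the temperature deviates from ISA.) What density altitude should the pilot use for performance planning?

Pressure altitude = 8720 + (1013 − 1007) × 30 = 8720 + (+180) = 8900 ft.
ISA temperature at 8900 ft = 15 − 2 × (8900/1000) = -2.8°C.
ISA deviation = -22 − (-2.8) = -19.2°C.
Density altitude = 8900 + 120 × (-19.2) = 6596 ft.

6596 ft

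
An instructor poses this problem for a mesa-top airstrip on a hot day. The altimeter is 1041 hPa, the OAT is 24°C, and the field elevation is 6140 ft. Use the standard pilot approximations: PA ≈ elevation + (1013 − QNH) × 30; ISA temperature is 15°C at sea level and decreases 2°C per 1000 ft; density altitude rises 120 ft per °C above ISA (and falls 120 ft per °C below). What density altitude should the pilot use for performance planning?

Pressure altitude = 6140 + (1013 − 1041) × 30 = 6140 + (-840) = 5300 ft.
ISA temperature at 5300 ft = 15 − 2 × (5300/1000) = 4.4°C.
ISA deviation = 24 − 4.4 = +19.6°C.
Density altitude = 5300 + 120 × (19.6) = 7652 ft.

7652 ft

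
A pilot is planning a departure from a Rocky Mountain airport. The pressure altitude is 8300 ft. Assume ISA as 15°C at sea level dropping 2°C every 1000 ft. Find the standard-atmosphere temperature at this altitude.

ISA temperature = 15 − 2 × (8300/1000) = 15 − 16.6 = -1.6°C.

-1.6°C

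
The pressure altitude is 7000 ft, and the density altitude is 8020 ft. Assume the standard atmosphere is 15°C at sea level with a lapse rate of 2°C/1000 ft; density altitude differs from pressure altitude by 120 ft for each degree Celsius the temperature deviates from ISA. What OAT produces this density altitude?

Density altitude − pressure altitude = 8020 − 7000 = +1020 ft.
At 120 ft/°C that is an ISA deviation of 1020/120 = +8.5°C.
ISA temperature at 7000 ft = 15 − 2 × (7000/1000) = 1°C.
OAT = ISA + deviation = 1 + (+8.5) = 9.5°C.

9.5°C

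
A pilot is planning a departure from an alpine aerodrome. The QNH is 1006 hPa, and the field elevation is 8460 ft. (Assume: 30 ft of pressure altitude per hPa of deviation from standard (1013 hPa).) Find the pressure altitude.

Pressure correction = (1013 − 1006) × 30 = +210 ft.
Pressure altitude = 8460 + (+210) = 8670 ft.

8670 ft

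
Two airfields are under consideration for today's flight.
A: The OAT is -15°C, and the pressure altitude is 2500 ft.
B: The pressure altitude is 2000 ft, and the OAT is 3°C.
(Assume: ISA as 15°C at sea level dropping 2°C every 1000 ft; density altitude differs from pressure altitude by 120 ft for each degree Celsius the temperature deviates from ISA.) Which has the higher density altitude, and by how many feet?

A: ISA temp = 10°C, deviation -25°C, DA = 2500 + 120 × (-25) = -500 ft.
B: ISA temp = 11°C, deviation -8°C, DA = 2000 + 120 × (-8) = 1040 ft.
B is higher by 1040 − (-500) = 1540 ft.

B by 1540 ft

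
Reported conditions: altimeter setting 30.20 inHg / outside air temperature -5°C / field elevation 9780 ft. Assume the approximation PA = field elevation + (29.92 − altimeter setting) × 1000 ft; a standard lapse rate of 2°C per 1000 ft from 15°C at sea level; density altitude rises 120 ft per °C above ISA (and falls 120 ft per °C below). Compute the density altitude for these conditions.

9380 ft

Pressure altitude = 9780 + (29.92 − 30.20) × 1000 = 9780 + (-280) = 9500 ft.
ISA temperature at 9500 ft = 15 − 2 × (9500/1000) = -4°C.
ISA deviation = -5 − (-4) = -1°C.
Density altitude = 9500 + 120 × (-1) = 9380 ft.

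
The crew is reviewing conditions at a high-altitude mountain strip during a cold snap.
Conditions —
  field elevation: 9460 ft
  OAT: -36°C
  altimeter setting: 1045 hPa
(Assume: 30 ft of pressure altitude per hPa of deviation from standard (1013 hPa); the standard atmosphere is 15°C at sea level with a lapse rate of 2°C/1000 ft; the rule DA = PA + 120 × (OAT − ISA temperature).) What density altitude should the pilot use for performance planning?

Pressure altitude = 9460 + (1013 − 1045) × 30 = 9460 + (-960) = 8500 ft.
ISA temperature at 8500 ft = 15 − 2 × (8500/1000) = -2°C.
ISA deviation = -36 − (-2) = -34°C.
Density altitude = 8500 + 120 × (-34) = 4420 ft.

4420 ft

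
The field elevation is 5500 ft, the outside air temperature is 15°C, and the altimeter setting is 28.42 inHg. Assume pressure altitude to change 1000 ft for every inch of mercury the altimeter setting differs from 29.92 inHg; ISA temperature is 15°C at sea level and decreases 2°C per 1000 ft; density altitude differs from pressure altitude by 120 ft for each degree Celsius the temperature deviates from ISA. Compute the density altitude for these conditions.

8680 ft

Pressure altitude = 5500 + (29.92 − 28.42) × 1000 = 5500 + (+1500) = 7000 ft.
ISA temperature at 7000 ft = 15 − 2 × (7000/1000) = 1°C.
ISA deviation = 15 − 1 = +14°C.
Density altitude = 7000 + 120 × (14) = 8680 ft.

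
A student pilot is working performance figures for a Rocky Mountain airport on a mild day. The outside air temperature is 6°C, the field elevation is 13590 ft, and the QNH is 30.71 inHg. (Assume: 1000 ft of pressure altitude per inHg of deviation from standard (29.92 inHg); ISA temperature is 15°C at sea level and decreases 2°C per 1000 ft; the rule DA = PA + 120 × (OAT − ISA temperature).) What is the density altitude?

Pressure altitude = 13590 + (29.92 − 30.71) × 1000 = 13590 + (-790) = 12800 ft.
ISA temperature at 12800 ft = 15 − 2 × (12800/1000) = -10.6°C.
ISA deviation = 6 − (-10.6) = +16.6°C.
Density altitude = 12800 + 120 × (16.6) = 14792 ft.

14792 ft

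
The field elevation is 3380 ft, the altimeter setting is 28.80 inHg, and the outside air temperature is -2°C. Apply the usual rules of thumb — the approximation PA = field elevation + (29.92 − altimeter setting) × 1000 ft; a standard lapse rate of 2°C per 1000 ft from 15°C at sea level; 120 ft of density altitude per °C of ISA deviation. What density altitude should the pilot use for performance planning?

3540 ft

Pressure altitude = 3380 + (29.92 − 28.80) × 1000 = 3380 + (+1120) = 4500 ft.
ISA temperature at 4500 ft = 15 − 2 × (4500/1000) = 6°C.
ISA deviation = -2 − 6 = -8°C.
Density altitude = 4500 + 120 × (-8) = 3540 ft.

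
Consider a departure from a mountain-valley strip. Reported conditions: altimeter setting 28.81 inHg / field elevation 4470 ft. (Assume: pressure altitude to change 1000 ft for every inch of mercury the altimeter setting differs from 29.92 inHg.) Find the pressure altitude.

5580 ft

Pressure correction = (29.92 − 28.81) × 1000 = +1110 ft.
Pressure altitude = 4470 + (+1110) = 5580 ft.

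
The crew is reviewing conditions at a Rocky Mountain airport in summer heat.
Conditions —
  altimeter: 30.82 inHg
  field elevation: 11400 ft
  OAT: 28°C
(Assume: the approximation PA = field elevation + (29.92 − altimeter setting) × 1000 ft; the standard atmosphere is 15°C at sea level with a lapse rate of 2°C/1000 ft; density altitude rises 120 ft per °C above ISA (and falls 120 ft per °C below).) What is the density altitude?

14580 ft

Pressure altitude = 11400 + (29.92 − 30.82) × 1000 = 11400 + (-900) = 10500 ft.
ISA temperature at 10500 ft = 15 − 2 × (10500/1000) = -6°C.
ISA deviation = 28 − (-6) = +34°C.
Density altitude = 10500 + 120 × (34) = 14580 ft.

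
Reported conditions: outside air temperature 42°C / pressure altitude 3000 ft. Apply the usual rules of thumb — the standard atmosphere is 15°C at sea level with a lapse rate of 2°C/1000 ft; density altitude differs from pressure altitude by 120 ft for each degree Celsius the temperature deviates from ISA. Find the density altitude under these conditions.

6960 ft

ISA temperature at 3000 ft = 15 − 2 × (3000/1000) = 9°C.
ISA deviation = 42 − 9 = +33°C.
Density altitude = 3000 + 120 × (33) = 3000 + (+3960) = 6960 ft.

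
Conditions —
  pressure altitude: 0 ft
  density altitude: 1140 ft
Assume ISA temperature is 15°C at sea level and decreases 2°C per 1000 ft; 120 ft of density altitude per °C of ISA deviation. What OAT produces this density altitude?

Density altitude − pressure altitude = 1140 − 0 = +1140 ft.
At 120 ft/°C that is an ISA deviation of 1140/120 = +9.5°C.
ISA temperature at 0 ft = 15 − 2 × (0/1000) = 15°C.
OAT = ISA + deviation = 15 + (+9.5) = 24.5°C.

24.5°C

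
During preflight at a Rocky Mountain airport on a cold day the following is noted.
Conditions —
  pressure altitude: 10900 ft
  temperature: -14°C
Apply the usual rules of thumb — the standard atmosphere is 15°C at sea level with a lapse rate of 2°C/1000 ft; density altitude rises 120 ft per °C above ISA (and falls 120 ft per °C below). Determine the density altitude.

10036 ft

ISA temperature at 10900 ft = 15 − 2 × (10900/1000) = -6.8°C.
ISA deviation = -14 − (-6.8) = -7.2°C.
Density altitude = 10900 + 120 × (-7.2) = 10900 + (-864) = 10036 ft.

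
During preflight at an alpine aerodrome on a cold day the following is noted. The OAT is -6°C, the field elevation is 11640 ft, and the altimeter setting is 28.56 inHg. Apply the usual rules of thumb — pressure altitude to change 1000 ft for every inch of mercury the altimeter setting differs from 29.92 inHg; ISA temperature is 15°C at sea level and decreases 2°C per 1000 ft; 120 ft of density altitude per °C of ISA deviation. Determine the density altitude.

Pressure altitude = 11640 + (29.92 − 28.56) × 1000 = 11640 + (+1360) = 13000 ft.
ISA temperature at 13000 ft = 15 − 2 × (13000/1000) = -11°C.
ISA deviation = -6 − (-11) = +5°C.
Density altitude = 13000 + 120 × (5) = 13600 ft.

13600 ft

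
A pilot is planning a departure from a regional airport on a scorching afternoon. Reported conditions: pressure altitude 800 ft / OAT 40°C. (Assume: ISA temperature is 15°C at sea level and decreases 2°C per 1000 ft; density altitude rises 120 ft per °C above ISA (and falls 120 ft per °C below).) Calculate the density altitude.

3992 ft

ISA temperature at 800 ft = 15 − 2 × (800/1000) = 13.4°C.
ISA deviation = 40 − 13.4 = +26.6°C.
Density altitude = 800 + 120 × (26.6) = 800 + (+3192) = 3992 ft.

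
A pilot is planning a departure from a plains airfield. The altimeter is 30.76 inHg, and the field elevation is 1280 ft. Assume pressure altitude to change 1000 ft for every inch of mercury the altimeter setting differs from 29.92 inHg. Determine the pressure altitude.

440 ft

Pressure correction = (29.92 − 30.76) × 1000 = -840 ft.
Pressure altitude = 1280 + (-840) = 440 ft.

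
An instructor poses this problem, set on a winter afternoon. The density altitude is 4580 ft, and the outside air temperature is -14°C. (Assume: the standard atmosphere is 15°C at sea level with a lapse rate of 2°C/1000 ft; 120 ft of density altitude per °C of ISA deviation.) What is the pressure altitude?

6500 ft

DA = PA + 120 × (OAT − (15 − 2·PA/1000)) = PA + 120·OAT − 1800 + 0.24·PA = 1.24·PA + 120·OAT − 1800.
So 1.24·PA = 4580 − 120 × (-14) + 1800 = 8060.
PA = 8060 / 1.24 = 6500 ft.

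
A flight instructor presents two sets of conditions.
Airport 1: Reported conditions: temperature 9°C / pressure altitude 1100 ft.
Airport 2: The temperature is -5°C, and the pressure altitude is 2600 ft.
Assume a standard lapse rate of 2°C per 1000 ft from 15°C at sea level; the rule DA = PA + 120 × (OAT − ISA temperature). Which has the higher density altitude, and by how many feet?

Airport 1: ISA temp = 12.8°C, deviation -3.8°C, DA = 1100 + 120 × (-3.8) = 644 ft.
Airport 2: ISA temp = 9.8°C, deviation -14.8°C, DA = 2600 + 120 × (-14.8) = 824 ft.
Airport 2 is higher by 824 − 644 = 180 ft.

Airport 2 by 180 ft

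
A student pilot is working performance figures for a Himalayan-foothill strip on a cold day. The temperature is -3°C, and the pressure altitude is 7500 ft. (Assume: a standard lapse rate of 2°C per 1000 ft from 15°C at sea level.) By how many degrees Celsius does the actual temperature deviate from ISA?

ISA-3°C

ISA temperature at 7500 ft = 15 − 2 × (7500/1000) = 0°C.
Deviation = OAT − ISA = -3 − 0 = -3°C.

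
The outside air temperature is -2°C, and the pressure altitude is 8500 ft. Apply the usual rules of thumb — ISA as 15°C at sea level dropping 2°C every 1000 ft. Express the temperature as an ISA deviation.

ISA0°C

ISA temperature at 8500 ft = 15 − 2 × (8500/1000) = -2°C.
Deviation = OAT − ISA = -2 − (-2) = 0°C.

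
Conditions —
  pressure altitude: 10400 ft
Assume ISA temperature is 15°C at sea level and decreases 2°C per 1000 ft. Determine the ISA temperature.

ISA temperature = 15 − 2 × (10400/1000) = 15 − 20.8 = -5.8°C.

-5.8°C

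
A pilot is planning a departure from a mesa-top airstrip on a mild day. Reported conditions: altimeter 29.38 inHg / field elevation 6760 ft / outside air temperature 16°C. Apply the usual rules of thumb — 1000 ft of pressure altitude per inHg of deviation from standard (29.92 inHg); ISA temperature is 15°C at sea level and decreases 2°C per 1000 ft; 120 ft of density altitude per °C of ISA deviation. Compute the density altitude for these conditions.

Pressure altitude = 6760 + (29.92 − 29.38) × 1000 = 6760 + (+540) = 7300 ft.
ISA temperature at 7300 ft = 15 − 2 × (7300/1000) = 0.4°C.
ISA deviation = 16 − 0.4 = +15.6°C.
Density altitude = 7300 + 120 × (15.6) = 9172 ft.

9172 ft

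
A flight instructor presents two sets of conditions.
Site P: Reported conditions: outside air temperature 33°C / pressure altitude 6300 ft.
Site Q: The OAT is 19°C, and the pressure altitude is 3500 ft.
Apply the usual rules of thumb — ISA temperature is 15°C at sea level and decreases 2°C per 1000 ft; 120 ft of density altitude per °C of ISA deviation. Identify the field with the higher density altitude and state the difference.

Site P: ISA temp = 2.4°C, deviation +30.6°C, DA = 6300 + 120 × 30.6 = 9972 ft.
Site Q: ISA temp = 8°C, deviation +11°C, DA = 3500 + 120 × 11 = 4820 ft.
Site P is higher by 9972 − 4820 = 5152 ft.

Site P by 5152 ft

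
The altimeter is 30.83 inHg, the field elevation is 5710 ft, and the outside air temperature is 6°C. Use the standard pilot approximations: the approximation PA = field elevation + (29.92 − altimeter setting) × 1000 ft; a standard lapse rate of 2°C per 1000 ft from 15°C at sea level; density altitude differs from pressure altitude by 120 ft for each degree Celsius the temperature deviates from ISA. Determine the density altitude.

Pressure altitude = 5710 + (29.92 − 30.83) × 1000 = 5710 + (-910) = 4800 ft.
ISA temperature at 4800 ft = 15 − 2 × (4800/1000) = 5.4°C.
ISA deviation = 6 − 5.4 = +0.6°C.
Density altitude = 4800 + 120 × (0.6) = 4872 ft.

4872 ft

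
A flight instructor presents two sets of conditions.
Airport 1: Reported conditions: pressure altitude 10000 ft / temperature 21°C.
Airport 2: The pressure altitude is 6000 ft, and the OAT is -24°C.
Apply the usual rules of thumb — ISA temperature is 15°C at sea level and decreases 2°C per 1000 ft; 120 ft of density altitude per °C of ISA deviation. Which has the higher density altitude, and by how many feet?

Airport 1: ISA temp = -5°C, deviation +26°C, DA = 10000 + 120 × 26 = 13120 ft.
Airport 2: ISA temp = 3°C, deviation -27°C, DA = 6000 + 120 × (-27) = 2760 ft.
Airport 1 is higher by 13120 − 2760 = 10360 ft.

Airport 1 by 10360 ft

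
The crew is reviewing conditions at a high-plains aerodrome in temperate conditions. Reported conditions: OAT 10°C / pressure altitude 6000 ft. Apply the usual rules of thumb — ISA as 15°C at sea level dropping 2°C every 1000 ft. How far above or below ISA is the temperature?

ISA temperature at 6000 ft = 15 − 2 × (6000/1000) = 3°C.
Deviation = OAT − ISA = 10 − 3 = +7°C.

ISA+7°C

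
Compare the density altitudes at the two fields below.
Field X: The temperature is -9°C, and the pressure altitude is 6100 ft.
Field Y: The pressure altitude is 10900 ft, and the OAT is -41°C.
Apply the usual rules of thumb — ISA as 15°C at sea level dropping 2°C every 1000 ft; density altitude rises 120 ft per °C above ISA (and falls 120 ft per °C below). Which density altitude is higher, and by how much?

Field Y by 2112 ft

Field X: ISA temp = 2.8°C, deviation -11.8°C, DA = 6100 + 120 × (-11.8) = 4684 ft.
Field Y: ISA temp = -6.8°C, deviation -34.2°C, DA = 10900 + 120 × (-34.2) = 6796 ft.
Field Y is higher by 6796 − 4684 = 2112 ft.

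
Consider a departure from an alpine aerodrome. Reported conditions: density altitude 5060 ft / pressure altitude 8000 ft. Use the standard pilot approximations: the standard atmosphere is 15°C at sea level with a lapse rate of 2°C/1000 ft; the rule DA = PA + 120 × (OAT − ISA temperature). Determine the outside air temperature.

-25.5°C

Density altitude − pressure altitude = 5060 − 8000 = -2940 ft.
At 120 ft/°C that is an ISA deviation of -2940/120 = -24.5°C.
ISA temperature at 8000 ft = 15 − 2 × (8000/1000) = -1°C.
OAT = ISA + deviation = -1 + (-24.5) = -25.5°C.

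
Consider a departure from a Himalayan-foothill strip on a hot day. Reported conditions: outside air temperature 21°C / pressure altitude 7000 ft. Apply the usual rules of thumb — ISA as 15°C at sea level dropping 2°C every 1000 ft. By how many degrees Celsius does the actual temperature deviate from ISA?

ISA+20°C

ISA temperature at 7000 ft = 15 − 2 × (7000/1000) = 1°C.
Deviation = OAT − ISA = 21 − 1 = +20°C.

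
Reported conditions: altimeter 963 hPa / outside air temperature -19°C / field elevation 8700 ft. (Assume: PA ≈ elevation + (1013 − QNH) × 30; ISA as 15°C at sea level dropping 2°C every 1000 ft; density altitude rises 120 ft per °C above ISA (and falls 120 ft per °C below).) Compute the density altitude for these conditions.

8568 ft

Pressure altitude = 8700 + (1013 − 963) × 30 = 8700 + (+1500) = 10200 ft.
ISA temperature at 10200 ft = 15 − 2 × (10200/1000) = -5.4°C.
ISA deviation = -19 − (-5.4) = -13.6°C.
Density altitude = 10200 + 120 × (-13.6) = 8568 ft.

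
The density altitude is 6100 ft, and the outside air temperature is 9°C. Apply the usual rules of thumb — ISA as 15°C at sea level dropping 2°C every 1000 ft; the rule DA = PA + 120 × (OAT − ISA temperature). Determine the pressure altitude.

DA = PA + 120 × (OAT − (15 − 2·PA/1000)) = PA + 120·OAT − 1800 + 0.24·PA = 1.24·PA + 120·OAT − 1800.
So 1.24·PA = 6100 − 120 × 9 + 1800 = 6820.
PA = 6820 / 1.24 = 5500 ft.

5500 ft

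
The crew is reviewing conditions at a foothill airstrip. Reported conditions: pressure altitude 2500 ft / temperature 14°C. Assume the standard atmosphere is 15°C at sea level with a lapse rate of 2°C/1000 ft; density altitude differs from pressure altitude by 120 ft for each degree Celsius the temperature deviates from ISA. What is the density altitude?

ISA temperature at 2500 ft = 15 − 2 × (2500/1000) = 10°C.
ISA deviation = 14 − 10 = +4°C.
Density altitude = 2500 + 120 × (4) = 2500 + (+480) = 2980 ft.

2980 ft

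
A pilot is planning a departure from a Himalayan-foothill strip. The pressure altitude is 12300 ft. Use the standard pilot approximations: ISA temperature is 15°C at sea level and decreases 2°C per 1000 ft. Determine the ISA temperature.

ISA temperature = 15 − 2 × (12300/1000) = 15 − 24.6 = -9.6°C.

-9.6°C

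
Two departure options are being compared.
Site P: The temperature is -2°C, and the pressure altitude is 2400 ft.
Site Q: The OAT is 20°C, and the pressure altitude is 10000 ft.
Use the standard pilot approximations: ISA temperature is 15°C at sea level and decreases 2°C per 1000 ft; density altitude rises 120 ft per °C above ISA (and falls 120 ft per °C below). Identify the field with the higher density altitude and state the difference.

Site Q by 12064 ft

Site P: ISA temp = 10.2°C, deviation -12.2°C, DA = 2400 + 120 × (-12.2) = 936 ft.
Site Q: ISA temp = -5°C, deviation +25°C, DA = 10000 + 120 × 25 = 13000 ft.
Site Q is higher by 13000 − 936 = 12064 ft.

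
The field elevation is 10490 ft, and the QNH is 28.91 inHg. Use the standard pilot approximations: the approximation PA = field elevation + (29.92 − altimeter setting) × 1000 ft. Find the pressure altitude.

11500 ft

Pressure correction = (29.92 − 28.91) × 1000 = +1010 ft.
Pressure altitude = 10490 + (+1010) = 11500 ft.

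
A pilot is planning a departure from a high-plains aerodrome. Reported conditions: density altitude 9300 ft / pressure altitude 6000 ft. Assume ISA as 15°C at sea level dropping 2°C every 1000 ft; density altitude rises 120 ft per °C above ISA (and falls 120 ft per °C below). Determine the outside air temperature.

Density altitude − pressure altitude = 9300 − 6000 = +3300 ft.
At 120 ft/°C that is an ISA deviation of 3300/120 = +27.5°C.
ISA temperature at 6000 ft = 15 − 2 × (6000/1000) = 3°C.
OAT = ISA + deviation = 3 + (+27.5) = 30.5°C.

30.5°C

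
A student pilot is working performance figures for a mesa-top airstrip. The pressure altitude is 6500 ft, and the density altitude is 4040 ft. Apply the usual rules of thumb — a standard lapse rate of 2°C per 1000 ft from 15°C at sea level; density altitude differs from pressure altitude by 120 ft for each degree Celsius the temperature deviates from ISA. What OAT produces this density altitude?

Density altitude − pressure altitude = 4040 − 6500 = -2460 ft.
At 120 ft/°C that is an ISA deviation of -2460/120 = -20.5°C.
ISA temperature at 6500 ft = 15 − 2 × (6500/1000) = 2°C.
OAT = ISA + deviation = 2 + (-20.5) = -18.5°C.

-18.5°C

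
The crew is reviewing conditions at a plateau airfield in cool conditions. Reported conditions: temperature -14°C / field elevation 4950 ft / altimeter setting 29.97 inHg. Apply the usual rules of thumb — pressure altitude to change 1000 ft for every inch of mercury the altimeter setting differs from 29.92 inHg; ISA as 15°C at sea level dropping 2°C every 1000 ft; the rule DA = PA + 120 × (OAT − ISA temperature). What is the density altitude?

Pressure altitude = 4950 + (29.92 − 29.97) × 1000 = 4950 + (-50) = 4900 ft.
ISA temperature at 4900 ft = 15 − 2 × (4900/1000) = 5.2°C.
ISA deviation = -14 − 5.2 = -19.2°C.
Density altitude = 4900 + 120 × (-19.2) = 2596 ft.

2596 ft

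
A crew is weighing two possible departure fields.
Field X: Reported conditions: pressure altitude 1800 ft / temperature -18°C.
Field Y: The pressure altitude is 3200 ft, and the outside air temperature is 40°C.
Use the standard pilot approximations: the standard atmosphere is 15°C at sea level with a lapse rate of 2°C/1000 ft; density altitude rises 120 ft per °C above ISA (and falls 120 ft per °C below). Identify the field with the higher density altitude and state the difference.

Field Y by 8696 ft

Field X: ISA temp = 11.4°C, deviation -29.4°C, DA = 1800 + 120 × (-29.4) = -1728 ft.
Field Y: ISA temp = 8.6°C, deviation +31.4°C, DA = 3200 + 120 × 31.4 = 6968 ft.
Field Y is higher by 6968 − (-1728) = 8696 ft.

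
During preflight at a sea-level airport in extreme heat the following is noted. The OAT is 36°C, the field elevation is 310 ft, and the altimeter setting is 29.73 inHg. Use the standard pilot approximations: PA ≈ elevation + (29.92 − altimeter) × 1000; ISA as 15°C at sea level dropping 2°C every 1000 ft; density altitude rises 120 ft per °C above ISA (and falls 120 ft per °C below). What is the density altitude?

3140 ft

Pressure altitude = 310 + (29.92 − 29.73) × 1000 = 310 + (+190) = 500 ft.
ISA temperature at 500 ft = 15 − 2 × (500/1000) = 14°C.
ISA deviation = 36 − 14 = +22°C.
Density altitude = 500 + 120 × (22) = 3140 ft.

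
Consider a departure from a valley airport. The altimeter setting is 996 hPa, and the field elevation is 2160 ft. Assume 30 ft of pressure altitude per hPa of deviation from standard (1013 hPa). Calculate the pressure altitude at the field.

Pressure correction = (1013 − 996) × 30 = +510 ft.
Pressure altitude = 2160 + (+510) = 2670 ft.

2670 ft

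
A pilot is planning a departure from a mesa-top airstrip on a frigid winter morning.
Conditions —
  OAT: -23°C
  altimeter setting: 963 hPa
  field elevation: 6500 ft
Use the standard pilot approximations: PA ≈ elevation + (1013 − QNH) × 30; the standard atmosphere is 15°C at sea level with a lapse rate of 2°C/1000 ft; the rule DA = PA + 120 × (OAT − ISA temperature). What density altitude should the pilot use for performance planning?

5360 ft

Pressure altitude = 6500 + (1013 − 963) × 30 = 6500 + (+1500) = 8000 ft.
ISA temperature at 8000 ft = 15 − 2 × (8000/1000) = -1°C.
ISA deviation = -23 − (-1) = -22°C.
Density altitude = 8000 + 120 × (-22) = 5360 ft.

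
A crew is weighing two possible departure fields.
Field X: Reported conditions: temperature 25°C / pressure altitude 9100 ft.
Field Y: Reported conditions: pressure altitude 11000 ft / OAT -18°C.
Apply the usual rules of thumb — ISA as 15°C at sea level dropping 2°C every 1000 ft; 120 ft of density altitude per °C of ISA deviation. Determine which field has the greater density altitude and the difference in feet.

Field X: ISA temp = -3.2°C, deviation +28.2°C, DA = 9100 + 120 × 28.2 = 12484 ft.
Field Y: ISA temp = -7°C, deviation -11°C, DA = 11000 + 120 × (-11) = 9680 ft.
Field X is higher by 12484 − 9680 = 2804 ft.

Field X by 2804 ft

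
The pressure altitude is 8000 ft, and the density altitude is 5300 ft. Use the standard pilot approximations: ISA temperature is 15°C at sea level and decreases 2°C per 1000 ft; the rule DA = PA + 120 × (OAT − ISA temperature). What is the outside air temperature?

-23.5°C

Density altitude − pressure altitude = 5300 − 8000 = -2700 ft.
At 120 ft/°C that is an ISA deviation of -2700/120 = -22.5°C.
ISA temperature at 8000 ft = 15 − 2 × (8000/1000) = -1°C.
OAT = ISA + deviation = -1 + (-22.5) = -23.5°C.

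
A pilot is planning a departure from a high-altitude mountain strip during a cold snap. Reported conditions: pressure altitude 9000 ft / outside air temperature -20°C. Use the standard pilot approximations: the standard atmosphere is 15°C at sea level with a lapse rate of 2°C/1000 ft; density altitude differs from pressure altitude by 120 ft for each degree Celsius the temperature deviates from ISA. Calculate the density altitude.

ISA temperature at 9000 ft = 15 − 2 × (9000/1000) = -3°C.
ISA deviation = -20 − (-3) = -17°C.
Density altitude = 9000 + 120 × (-17) = 9000 + (-2040) = 6960 ft.

6960 ft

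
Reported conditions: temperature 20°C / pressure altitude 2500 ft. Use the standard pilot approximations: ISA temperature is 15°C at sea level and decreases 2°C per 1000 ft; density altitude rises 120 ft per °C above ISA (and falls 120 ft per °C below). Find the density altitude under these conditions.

3700 ft

ISA temperature at 2500 ft = 15 − 2 × (2500/1000) = 10°C.
ISA deviation = 20 − 10 = +10°C.
Density altitude = 2500 + 120 × (10) = 2500 + (+1200) = 3700 ft.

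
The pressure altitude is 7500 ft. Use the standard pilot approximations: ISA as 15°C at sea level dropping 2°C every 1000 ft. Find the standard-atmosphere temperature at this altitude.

0°C

ISA temperature = 15 − 2 × (7500/1000) = 15 − 15 = 0°C.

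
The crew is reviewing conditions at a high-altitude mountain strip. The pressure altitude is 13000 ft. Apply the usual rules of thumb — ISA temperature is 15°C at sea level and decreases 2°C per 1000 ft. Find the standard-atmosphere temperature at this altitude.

-11°C

ISA temperature = 15 − 2 × (13000/1000) = 15 − 26 = -11°C.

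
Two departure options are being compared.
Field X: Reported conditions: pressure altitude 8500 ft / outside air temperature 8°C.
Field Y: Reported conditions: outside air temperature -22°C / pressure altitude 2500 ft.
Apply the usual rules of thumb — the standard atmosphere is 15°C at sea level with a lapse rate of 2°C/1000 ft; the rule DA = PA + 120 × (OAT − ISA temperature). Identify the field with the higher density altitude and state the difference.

Field X by 11040 ft

Field X: ISA temp = -2°C, deviation +10°C, DA = 8500 + 120 × 10 = 9700 ft.
Field Y: ISA temp = 10°C, deviation -32°C, DA = 2500 + 120 × (-32) = -1340 ft.
Field X is higher by 9700 − (-1340) = 11040 ft.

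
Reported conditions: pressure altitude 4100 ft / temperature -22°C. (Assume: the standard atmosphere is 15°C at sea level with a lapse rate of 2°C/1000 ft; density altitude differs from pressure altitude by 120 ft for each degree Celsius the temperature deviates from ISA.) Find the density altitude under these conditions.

ISA temperature at 4100 ft = 15 − 2 × (4100/1000) = 6.8°C.
ISA deviation = -22 − 6.8 = -28.8°C.
Density altitude = 4100 + 120 × (-28.8) = 4100 + (-3456) = 644 ft.

644 ft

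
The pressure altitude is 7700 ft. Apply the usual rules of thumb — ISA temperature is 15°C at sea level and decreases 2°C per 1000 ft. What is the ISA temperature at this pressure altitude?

-0.4°C

ISA temperature = 15 − 2 × (7700/1000) = 15 − 15.4 = -0.4°C.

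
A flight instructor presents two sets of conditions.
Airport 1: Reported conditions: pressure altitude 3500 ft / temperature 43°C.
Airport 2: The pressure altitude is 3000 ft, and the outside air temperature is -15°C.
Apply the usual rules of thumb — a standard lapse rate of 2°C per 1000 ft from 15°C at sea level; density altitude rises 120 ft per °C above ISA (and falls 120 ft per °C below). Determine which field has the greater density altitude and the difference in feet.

Airport 1 by 7580 ft

Airport 1: ISA temp = 8°C, deviation +35°C, DA = 3500 + 120 × 35 = 7700 ft.
Airport 2: ISA temp = 9°C, deviation -24°C, DA = 3000 + 120 × (-24) = 120 ft.
Airport 1 is higher by 7700 − 120 = 7580 ft.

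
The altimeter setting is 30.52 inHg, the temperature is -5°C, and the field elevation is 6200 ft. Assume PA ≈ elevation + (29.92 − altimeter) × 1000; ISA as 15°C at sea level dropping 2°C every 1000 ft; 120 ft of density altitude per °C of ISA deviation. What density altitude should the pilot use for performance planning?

Pressure altitude = 6200 + (29.92 − 30.52) × 1000 = 6200 + (-600) = 5600 ft.
ISA temperature at 5600 ft = 15 − 2 × (5600/1000) = 3.8°C.
ISA deviation = -5 − 3.8 = -8.8°C.
Density altitude = 5600 + 120 × (-8.8) = 4544 ft.

4544 ft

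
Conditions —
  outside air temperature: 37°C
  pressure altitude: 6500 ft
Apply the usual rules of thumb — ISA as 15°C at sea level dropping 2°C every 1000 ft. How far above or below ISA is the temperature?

ISA+35°C

ISA temperature at 6500 ft = 15 − 2 × (6500/1000) = 2°C.
Deviation = OAT − ISA = 37 − 2 = +35°C.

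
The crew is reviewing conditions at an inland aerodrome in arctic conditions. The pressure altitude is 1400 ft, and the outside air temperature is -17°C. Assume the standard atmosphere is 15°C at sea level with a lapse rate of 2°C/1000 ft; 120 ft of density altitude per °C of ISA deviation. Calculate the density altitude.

ISA temperature at 1400 ft = 15 − 2 × (1400/1000) = 12.2°C.
ISA deviation = -17 − 12.2 = -29.2°C.
Density altitude = 1400 + 120 × (-29.2) = 1400 + (-3504) = -2104 ft.

-2104 ft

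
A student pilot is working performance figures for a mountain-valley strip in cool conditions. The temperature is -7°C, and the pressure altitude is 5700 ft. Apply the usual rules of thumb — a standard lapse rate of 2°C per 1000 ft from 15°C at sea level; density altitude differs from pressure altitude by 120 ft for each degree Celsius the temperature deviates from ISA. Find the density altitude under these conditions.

ISA temperature at 5700 ft = 15 − 2 × (5700/1000) = 3.6°C.
ISA deviation = -7 − 3.6 = -10.6°C.
Density altitude = 5700 + 120 × (-10.6) = 5700 + (-1272) = 4428 ft.

4428 ft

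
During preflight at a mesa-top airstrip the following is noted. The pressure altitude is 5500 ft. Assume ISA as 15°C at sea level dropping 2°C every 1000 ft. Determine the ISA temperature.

ISA temperature = 15 − 2 × (5500/1000) = 15 − 11 = 4°C.

4°C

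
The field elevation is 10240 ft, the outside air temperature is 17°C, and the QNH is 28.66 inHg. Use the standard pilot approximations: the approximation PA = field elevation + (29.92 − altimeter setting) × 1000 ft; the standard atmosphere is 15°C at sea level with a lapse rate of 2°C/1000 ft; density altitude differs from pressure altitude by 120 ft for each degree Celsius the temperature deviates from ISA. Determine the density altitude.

14500 ft

Pressure altitude = 10240 + (29.92 − 28.66) × 1000 = 10240 + (+1260) = 11500 ft.
ISA temperature at 11500 ft = 15 − 2 × (11500/1000) = -8°C.
ISA deviation = 17 − (-8) = +25°C.
Density altitude = 11500 + 120 × (25) = 14500 ft.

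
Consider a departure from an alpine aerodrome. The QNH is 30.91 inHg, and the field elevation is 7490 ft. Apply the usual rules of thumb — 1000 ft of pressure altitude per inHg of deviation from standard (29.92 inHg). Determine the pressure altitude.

Pressure correction = (29.92 − 30.91) × 1000 = -990 ft.
Pressure altitude = 7490 + (-990) = 6500 ft.

6500 ft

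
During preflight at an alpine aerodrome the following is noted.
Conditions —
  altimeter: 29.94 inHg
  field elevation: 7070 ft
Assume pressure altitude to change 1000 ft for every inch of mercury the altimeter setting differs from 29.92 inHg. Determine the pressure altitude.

Pressure correction = (29.92 − 29.94) × 1000 = -20 ft.
Pressure altitude = 7070 + (-20) = 7050 ft.

7050 ft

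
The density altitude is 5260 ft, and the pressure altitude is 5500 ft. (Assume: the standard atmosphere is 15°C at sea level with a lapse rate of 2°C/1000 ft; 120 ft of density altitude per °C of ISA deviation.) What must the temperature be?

2°C

Density altitude − pressure altitude = 5260 − 5500 = -240 ft.
At 120 ft/°C that is an ISA deviation of -240/120 = -2°C.
ISA temperature at 5500 ft = 15 − 2 × (5500/1000) = 4°C.
OAT = ISA + deviation = 4 + (-2) = 2°C.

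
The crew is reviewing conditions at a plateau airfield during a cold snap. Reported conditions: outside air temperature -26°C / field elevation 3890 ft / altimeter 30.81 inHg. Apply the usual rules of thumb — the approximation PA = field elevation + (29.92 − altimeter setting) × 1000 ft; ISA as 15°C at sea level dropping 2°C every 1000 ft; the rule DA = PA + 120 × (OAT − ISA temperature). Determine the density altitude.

-1200 ft

Pressure altitude = 3890 + (29.92 − 30.81) × 1000 = 3890 + (-890) = 3000 ft.
ISA temperature at 3000 ft = 15 − 2 × (3000/1000) = 9°C.
ISA deviation = -26 − 9 = -35°C.
Density altitude = 3000 + 120 × (-35) = -1200 ft.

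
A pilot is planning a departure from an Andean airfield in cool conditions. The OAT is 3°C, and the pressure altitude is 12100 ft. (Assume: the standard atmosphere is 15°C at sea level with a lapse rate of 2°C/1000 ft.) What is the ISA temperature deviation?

ISA temperature at 12100 ft = 15 − 2 × (12100/1000) = -9.2°C.
Deviation = OAT − ISA = 3 − (-9.2) = +12.2°C.

ISA+12.2°C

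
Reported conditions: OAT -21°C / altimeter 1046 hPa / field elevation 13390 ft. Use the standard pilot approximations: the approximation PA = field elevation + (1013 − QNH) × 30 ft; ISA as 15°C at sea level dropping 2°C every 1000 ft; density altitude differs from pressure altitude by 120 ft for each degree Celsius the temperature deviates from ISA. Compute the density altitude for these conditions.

Pressure altitude = 13390 + (1013 − 1046) × 30 = 13390 + (-990) = 12400 ft.
ISA temperature at 12400 ft = 15 − 2 × (12400/1000) = -9.8°C.
ISA deviation = -21 − (-9.8) = -11.2°C.
Density altitude = 12400 + 120 × (-11.2) = 11056 ft.

11056 ft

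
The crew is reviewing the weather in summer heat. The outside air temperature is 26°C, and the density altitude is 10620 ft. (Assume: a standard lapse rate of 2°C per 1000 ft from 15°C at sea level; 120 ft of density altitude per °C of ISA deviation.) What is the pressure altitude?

DA = PA + 120 × (OAT − (15 − 2·PA/1000)) = PA + 120·OAT − 1800 + 0.24·PA = 1.24·PA + 120·OAT − 1800.
So 1.24·PA = 10620 − 120 × 26 + 1800 = 9300.
PA = 9300 / 1.24 = 7500 ft.

7500 ft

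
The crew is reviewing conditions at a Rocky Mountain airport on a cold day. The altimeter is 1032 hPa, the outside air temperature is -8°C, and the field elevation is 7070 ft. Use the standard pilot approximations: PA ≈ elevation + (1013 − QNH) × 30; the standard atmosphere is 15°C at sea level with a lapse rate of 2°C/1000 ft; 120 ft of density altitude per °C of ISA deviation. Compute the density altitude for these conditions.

5300 ft

Pressure altitude = 7070 + (1013 − 1032) × 30 = 7070 + (-570) = 6500 ft.
ISA temperature at 6500 ft = 15 − 2 × (6500/1000) = 2°C.
ISA deviation = -8 − 2 = -10°C.
Density altitude = 6500 + 120 × (-10) = 5300 ft.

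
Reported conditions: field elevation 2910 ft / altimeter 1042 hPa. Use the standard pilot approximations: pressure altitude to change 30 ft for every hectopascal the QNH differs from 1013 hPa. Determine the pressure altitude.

2040 ft

Pressure correction = (1013 − 1042) × 30 = -870 ft.
Pressure altitude = 2910 + (-870) = 2040 ft.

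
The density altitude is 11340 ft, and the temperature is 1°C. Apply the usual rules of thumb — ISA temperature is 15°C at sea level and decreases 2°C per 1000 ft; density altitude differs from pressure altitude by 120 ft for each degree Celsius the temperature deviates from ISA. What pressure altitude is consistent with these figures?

DA = PA + 120 × (OAT − (15 − 2·PA/1000)) = PA + 120·OAT − 1800 + 0.24·PA = 1.24·PA + 120·OAT − 1800.
So 1.24·PA = 11340 − 120 × 1 + 1800 = 13020.
PA = 13020 / 1.24 = 10500 ft.

10500 ft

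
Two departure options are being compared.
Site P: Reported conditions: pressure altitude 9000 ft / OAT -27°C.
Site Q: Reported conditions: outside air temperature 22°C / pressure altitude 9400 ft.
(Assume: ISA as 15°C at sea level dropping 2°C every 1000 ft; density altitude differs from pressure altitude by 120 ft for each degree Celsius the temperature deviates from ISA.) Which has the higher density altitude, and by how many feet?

Site Q by 6376 ft

Site P: ISA temp = -3°C, deviation -24°C, DA = 9000 + 120 × (-24) = 6120 ft.
Site Q: ISA temp = -3.8°C, deviation +25.8°C, DA = 9400 + 120 × 25.8 = 12496 ft.
Site Q is higher by 12496 − 6120 = 6376 ft.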